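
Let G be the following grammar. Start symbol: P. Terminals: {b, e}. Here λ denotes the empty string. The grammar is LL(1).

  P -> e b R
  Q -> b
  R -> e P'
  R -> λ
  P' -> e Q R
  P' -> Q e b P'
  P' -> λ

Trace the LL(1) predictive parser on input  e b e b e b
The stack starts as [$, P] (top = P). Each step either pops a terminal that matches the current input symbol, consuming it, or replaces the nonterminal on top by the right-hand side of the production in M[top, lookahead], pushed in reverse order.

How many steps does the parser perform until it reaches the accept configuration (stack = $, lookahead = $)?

11

step 1: stack=$ P  input=e b e b e b $  — expand P -> e b R
step 2: stack=$ R b e  input=e b e b e b $  — match e
step 3: stack=$ R b  input=b e b e b $  — match b
step 4: stack=$ R  input=e b e b $  — expand R -> e P'
step 5: stack=$ P' e  input=e b e b $  — match e
step 6: stack=$ P'  input=b e b $  — expand P' -> Q e b P'
step 7: stack=$ P' b e Q  input=b e b $  — expand Q -> b
step 8: stack=$ P' b e b  input=b e b $  — match b
step 9: stack=$ P' b e  input=e b $  — match e
step 10: stack=$ P' b  input=b $  — match b
step 11: stack=$ P'  input=$  — expand P' -> λ
Accept reached after 11 steps.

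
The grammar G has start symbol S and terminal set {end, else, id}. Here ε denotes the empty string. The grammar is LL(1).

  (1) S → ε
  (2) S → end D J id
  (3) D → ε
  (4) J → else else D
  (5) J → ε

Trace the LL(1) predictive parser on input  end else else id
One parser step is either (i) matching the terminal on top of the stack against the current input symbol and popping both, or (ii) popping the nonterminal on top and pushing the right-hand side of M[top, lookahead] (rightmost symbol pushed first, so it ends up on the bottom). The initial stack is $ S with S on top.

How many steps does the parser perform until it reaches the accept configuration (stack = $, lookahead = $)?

8

     Stack             Input               Action
  1  $ S               end else else id $  expand S → end D J id
  2  $ id J D end      end else else id $  match end
  3  $ id J D          else else id $      expand D → ε
  4  $ id J            else else id $      expand J → else else D
  5  $ id D else else  else else id $      match else
  6  $ id D else       else id $           match else
  7  $ id D            id $                expand D → ε
  8  $ id              id $                match id
Accept reached after 8 steps.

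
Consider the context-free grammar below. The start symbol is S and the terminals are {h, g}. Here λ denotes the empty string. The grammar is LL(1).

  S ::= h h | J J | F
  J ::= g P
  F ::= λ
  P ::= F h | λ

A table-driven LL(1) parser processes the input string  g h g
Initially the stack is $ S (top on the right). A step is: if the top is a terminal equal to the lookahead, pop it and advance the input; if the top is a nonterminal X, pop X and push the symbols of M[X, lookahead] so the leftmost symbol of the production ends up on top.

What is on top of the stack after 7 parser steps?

     Stack    Input    Action
  1  $ S      g h g $  expand S ::= J J
  2  $ J J    g h g $  expand J ::= g P
  3  $ J P g  g h g $  match g
  4  $ J P    h g $    expand P ::= F h
  5  $ J h F  h g $    expand F ::= λ
  6  $ J h    h g $    match h
  7  $ J      g $      expand J ::= g P
Stack after step 7: $ P g (top = g).

g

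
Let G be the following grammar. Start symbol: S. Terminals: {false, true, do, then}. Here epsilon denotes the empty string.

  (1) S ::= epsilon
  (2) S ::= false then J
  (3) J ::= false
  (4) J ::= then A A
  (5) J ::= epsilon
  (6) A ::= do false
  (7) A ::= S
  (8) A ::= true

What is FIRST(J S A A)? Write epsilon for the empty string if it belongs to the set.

{epsilon, do, false, then, true}

FIRST(S): from S::=epsilon we get {epsilon}; from S::=false then J we get {false}. So FIRST(S) = {epsilon, false}.
FIRST(J): from J::=false we get {false}; from J::=then A A we get {then}; from J::=epsilon we get {epsilon}. So FIRST(J) = {epsilon, false, then}.
FIRST(A): from A::=do false we get {do}; from A::=S we get {epsilon, false}; from A::=true we get {true}. So FIRST(A) = {epsilon, do, false, true}.
FIRST(J S A A): take FIRST of each symbol in turn, carrying on past any symbol whose FIRST contains epsilon; result {epsilon, do, false, then, true}.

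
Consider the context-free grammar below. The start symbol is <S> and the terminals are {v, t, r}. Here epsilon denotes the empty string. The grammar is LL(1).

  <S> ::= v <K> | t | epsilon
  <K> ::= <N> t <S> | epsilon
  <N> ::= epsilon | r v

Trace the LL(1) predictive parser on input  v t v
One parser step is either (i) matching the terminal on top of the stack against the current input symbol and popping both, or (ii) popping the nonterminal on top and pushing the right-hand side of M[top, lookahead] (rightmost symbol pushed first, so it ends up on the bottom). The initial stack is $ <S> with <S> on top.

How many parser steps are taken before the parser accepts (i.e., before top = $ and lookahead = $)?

8

step 1: stack=$ <S>  input=v t v $  — expand <S> ::= v <K>
step 2: stack=$ <K> v  input=v t v $  — match v
step 3: stack=$ <K>  input=t v $  — expand <K> ::= <N> t <S>
step 4: stack=$ <S> t <N>  input=t v $  — expand <N> ::= epsilon
step 5: stack=$ <S> t  input=t v $  — match t
step 6: stack=$ <S>  input=v $  — expand <S> ::= v <K>
step 7: stack=$ <K> v  input=v $  — match v
step 8: stack=$ <K>  input=$  — expand <K> ::= epsilon
Accept reached after 8 steps.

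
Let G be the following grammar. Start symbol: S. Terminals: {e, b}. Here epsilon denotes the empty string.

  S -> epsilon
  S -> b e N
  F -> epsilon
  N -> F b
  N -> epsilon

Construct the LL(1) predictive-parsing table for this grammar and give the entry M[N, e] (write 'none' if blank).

FIRST(S) = {epsilon, b}
FIRST(F) = {epsilon}
FIRST(N) = {epsilon, b}  (via F b)
FOLLOW(S) includes $ since S is the start symbol.
FOLLOW(S): S appears on no right-hand side. Thus FOLLOW(S) = {$}.
FOLLOW(N): in S->b e N, the suffix after N is empty, so FOLLOW(N) ⊇ FOLLOW(S) = {$}. Thus FOLLOW(N) = {$}.
For N -> F b: FIRST(F b) = {b}, so it goes in M[N, t] for t ∈ {b}.
For N -> epsilon: FIRST(epsilon) = {epsilon}, so it goes in M[N, t] for t ∈ {}; since epsilon ∈ FIRST, also for every t ∈ FOLLOW(N) = {$}.
None of these place a production in M[N, e].

none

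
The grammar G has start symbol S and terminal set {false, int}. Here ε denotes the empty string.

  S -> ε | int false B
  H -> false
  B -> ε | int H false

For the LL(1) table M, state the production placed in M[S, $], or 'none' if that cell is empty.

FIRST(S): from S->ε we get {ε}; from S->int false B we get {int}. So FIRST(S) = {ε, int}.
FIRST(H): from H->false we get {false}. So FIRST(H) = {false}.
FIRST(B): from B->ε we get {ε}; from B->int H false we get {int}. So FIRST(B) = {ε, int}.
FOLLOW(S) includes $ since S is the start symbol.
FOLLOW(S): S appears on no right-hand side. Thus FOLLOW(S) = {$}.
For S -> ε: FIRST(ε) = {ε}, so it goes in M[S, t] for t ∈ {}; since ε ∈ FIRST, also for every t ∈ FOLLOW(S) = {$}.
For S -> int false B: FIRST(int false B) = {int}, so it goes in M[S, t] for t ∈ {int}.

S -> ε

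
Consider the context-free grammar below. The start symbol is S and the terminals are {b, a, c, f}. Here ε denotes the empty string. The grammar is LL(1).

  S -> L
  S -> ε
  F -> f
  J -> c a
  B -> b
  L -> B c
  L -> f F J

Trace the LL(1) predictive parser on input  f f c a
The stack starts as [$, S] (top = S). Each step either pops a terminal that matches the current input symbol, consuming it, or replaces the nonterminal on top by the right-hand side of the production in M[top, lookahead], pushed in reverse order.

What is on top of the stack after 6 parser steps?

c

     Stack    Input      Action
  1  $ S      f f c a $  expand S -> L
  2  $ L      f f c a $  expand L -> f F J
  3  $ J F f  f f c a $  match f
  4  $ J F    f c a $    expand F -> f
  5  $ J f    f c a $    match f
  6  $ J      c a $      expand J -> c a
Stack after step 6: $ a c (top = c).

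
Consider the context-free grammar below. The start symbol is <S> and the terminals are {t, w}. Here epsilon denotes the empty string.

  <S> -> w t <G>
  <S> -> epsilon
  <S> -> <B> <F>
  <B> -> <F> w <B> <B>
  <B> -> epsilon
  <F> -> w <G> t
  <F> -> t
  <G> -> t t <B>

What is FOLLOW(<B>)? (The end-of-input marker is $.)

FIRST(<F>) = {t, w}
FIRST(<G>) = {t}
FIRST(<B>) = {epsilon, t, w}  (via <F> w <B> <B>)
FIRST(<S>) = {epsilon, t, w}  (via <B> <F>)
FOLLOW(<S>) includes $ since <S> is the start symbol.
FOLLOW(<S>): <S> appears on no right-hand side. Thus FOLLOW(<S>) = {$}.
FOLLOW(<F>): in <S>-><B> <F>, the suffix after <F> is empty, so FOLLOW(<F>) ⊇ FOLLOW(<S>) = {$}; in <B>-><F> w <B> <B>, <F> is followed by w <B> <B> with FIRST {w}. Thus FOLLOW(<F>) = {$, w}.
FOLLOW(<G>): in <S>->w t <G>, the suffix after <G> is empty, so FOLLOW(<G>) ⊇ FOLLOW(<S>) = {$}; in <F>->w <G> t, <G> is followed by t with FIRST {t}. Thus FOLLOW(<G>) = {$, t}.
FOLLOW(<B>): in <S>-><B> <F>, <B> is followed by <F> with FIRST {t, w}; in <B>-><F> w <B> <B> (occurrence 1), <B> is followed by <B> with FIRST {epsilon, t, w}; in <B>-><F> w <B> <B> (occurrence 1), the suffix after <B> is nullable (adds nothing new); in <B>-><F> w <B> <B> (occurrence 2), the suffix after <B> is empty (adds nothing new); in <G>->t t <B>, the suffix after <B> is empty, so FOLLOW(<B>) ⊇ FOLLOW(<G>) = {$, t}. Thus FOLLOW(<B>) = {$, t, w}.

{$, t, w}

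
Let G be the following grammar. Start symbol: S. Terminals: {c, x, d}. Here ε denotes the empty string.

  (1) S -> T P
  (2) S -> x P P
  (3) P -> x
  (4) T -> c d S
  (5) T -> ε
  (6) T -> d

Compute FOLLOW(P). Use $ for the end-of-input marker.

FIRST(P) = {x}
FIRST(T) = {ε, c, d}
FIRST(S) = {c, d, x}  (via T P)
FOLLOW(S) includes $ since S is the start symbol.
FOLLOW(T): in S->T P, T is followed by P with FIRST {x}. Thus FOLLOW(T) = {x}.
FOLLOW(S): in T->c d S, the suffix after S is empty, so FOLLOW(S) ⊇ FOLLOW(T) = {x}. Thus FOLLOW(S) = {$, x}.
FOLLOW(P): in S->T P, the suffix after P is empty, so FOLLOW(P) ⊇ FOLLOW(S) = {$, x}; in S->x P P (occurrence 1), P is followed by P with FIRST {x}; in S->x P P (occurrence 2), the suffix after P is empty, so FOLLOW(P) ⊇ FOLLOW(S) = {$, x}. Thus FOLLOW(P) = {$, x}.

{$, x}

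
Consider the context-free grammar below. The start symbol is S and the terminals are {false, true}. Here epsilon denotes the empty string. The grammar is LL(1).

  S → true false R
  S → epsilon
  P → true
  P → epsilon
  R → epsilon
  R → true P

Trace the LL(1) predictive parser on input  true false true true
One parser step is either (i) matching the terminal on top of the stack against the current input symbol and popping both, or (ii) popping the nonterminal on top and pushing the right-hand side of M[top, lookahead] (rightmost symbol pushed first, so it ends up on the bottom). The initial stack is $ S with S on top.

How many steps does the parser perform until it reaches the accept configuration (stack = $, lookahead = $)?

7

     Stack           Input                   Action
  1  $ S             true false true true $  expand S → true false R
  2  $ R false true  true false true true $  match true
  3  $ R false       false true true $       match false
  4  $ R             true true $             expand R → true P
  5  $ P true        true true $             match true
  6  $ P             true $                  expand P → true
  7  $ true          true $                  match true
Accept reached after 7 steps.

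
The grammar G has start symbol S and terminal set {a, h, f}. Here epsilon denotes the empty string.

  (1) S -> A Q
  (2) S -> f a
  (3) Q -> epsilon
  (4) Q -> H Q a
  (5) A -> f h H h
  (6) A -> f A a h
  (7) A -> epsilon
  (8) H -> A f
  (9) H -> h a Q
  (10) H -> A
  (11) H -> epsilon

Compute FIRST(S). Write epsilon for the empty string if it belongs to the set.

{epsilon, a, f, h}

FIRST(A): from A->f h H h we get {f}; from A->f A a h we get {f}; from A->epsilon we get {epsilon}. So FIRST(A) = {epsilon, f}.
FIRST(H): from H->A f we get {f}; from H->h a Q we get {h}; from H->A we get {epsilon, f}; from H->epsilon we get {epsilon}. So FIRST(H) = {epsilon, f, h}.
FIRST(Q): from Q->epsilon we get {epsilon}; from Q->H Q a we get {a, f, h}. So FIRST(Q) = {epsilon, a, f, h}.
FIRST(S): from S->A Q we get {epsilon, a, f, h}; from S->f a we get {f}. So FIRST(S) = {epsilon, a, f, h}.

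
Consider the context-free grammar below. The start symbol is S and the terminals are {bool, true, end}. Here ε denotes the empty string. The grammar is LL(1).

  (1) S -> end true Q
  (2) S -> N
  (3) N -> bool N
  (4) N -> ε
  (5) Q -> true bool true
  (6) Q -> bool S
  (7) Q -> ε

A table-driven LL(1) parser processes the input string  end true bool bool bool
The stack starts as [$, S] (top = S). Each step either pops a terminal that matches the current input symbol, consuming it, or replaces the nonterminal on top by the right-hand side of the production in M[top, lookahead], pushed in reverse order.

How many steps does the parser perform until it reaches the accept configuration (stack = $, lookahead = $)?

      Stack         Input                      Action
   1  $ S           end true bool bool bool $  expand S -> end true Q
   2  $ Q true end  end true bool bool bool $  match end
   3  $ Q true      true bool bool bool $      match true
   4  $ Q           bool bool bool $           expand Q -> bool S
   5  $ S bool      bool bool bool $           match bool
   6  $ S           bool bool $                expand S -> N
   7  $ N           bool bool $                expand N -> bool N
   8  $ N bool      bool bool $                match bool
   9  $ N           bool $                     expand N -> bool N
  10  $ N bool      bool $                     match bool
  11  $ N           $                          expand N -> ε
Accept reached after 11 steps.

11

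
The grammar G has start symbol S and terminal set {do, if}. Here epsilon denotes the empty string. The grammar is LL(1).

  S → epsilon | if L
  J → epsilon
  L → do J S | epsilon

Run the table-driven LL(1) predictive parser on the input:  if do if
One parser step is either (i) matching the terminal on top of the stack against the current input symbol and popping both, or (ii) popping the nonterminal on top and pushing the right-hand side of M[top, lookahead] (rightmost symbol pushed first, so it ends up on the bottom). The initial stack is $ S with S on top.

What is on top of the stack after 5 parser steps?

S

     Stack     Input       Action
  1  $ S       if do if $  expand S → if L
  2  $ L if    if do if $  match if
  3  $ L       do if $     expand L → do J S
  4  $ S J do  do if $     match do
  5  $ S J     if $        expand J → epsilon
Stack after step 5: $ S (top = S).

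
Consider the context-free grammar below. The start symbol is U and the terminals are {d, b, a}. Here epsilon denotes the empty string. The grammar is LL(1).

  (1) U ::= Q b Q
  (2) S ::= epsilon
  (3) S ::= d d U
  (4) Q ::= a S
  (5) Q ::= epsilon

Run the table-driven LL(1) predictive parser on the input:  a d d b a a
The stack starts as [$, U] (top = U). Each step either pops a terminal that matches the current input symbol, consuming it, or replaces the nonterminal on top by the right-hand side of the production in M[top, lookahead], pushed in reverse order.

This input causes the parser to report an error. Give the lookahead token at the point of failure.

      Stack        Input          Action
   1  $ U          a d d b a a $  expand U ::= Q b Q
   2  $ Q b Q      a d d b a a $  expand Q ::= a S
   3  $ Q b S a    a d d b a a $  match a
   4  $ Q b S      d d b a a $    expand S ::= d d U
   5  $ Q b U d d  d d b a a $    match d
   6  $ Q b U d    d b a a $      match d
   7  $ Q b U      b a a $        expand U ::= Q b Q
   8  $ Q b Q b Q  b a a $        expand Q ::= epsilon
   9  $ Q b Q b    b a a $        match b
  10  $ Q b Q      a a $          expand Q ::= a S
  11  $ Q b S a    a a $          match a
  12  $ Q b S      a $            error: M[S, a] is empty

a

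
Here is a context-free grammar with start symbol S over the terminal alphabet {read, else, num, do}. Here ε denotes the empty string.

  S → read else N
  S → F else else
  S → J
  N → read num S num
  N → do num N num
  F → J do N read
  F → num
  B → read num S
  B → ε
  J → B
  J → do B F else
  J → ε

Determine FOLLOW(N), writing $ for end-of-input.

FIRST(N) = {do, read}
FIRST(B) = {ε, read}
FIRST(J) = {ε, do, read}  (via B)
FIRST(F) = {do, num, read}  (via J do N read)
FIRST(S) = {ε, do, num, read}  (via F else else, J)
FOLLOW(S) includes $ since S is the start symbol.
FOLLOW(F): in S→F else else, F is followed by else else with FIRST {else}; in J→do B F else, F is followed by else with FIRST {else}. Thus FOLLOW(F) = {else}.
FOLLOW(S): in N→read num S num, S is followed by num with FIRST {num}; in B→read num S, the suffix after S is empty, so FOLLOW(S) ⊇ FOLLOW(B) = {$, do, num, read}. Thus FOLLOW(S) = {$, do, num, read}.
FOLLOW(N): in S→read else N, the suffix after N is empty, so FOLLOW(N) ⊇ FOLLOW(S) = {$, do, num, read}; in N→do num N num, N is followed by num with FIRST {num}; in F→J do N read, N is followed by read with FIRST {read}. Thus FOLLOW(N) = {$, do, num, read}.
FOLLOW(J): in S→J, the suffix after J is empty, so FOLLOW(J) ⊇ FOLLOW(S) = {$, do, num, read}; in F→J do N read, J is followed by do N read with FIRST {do}. Thus FOLLOW(J) = {$, do, num, read}.
FOLLOW(B): in J→B, the suffix after B is empty, so FOLLOW(B) ⊇ FOLLOW(J) = {$, do, num, read}; in J→do B F else, B is followed by F else with FIRST {do, num, read}. Thus FOLLOW(B) = {$, do, num, read}.

{$, do, num, read}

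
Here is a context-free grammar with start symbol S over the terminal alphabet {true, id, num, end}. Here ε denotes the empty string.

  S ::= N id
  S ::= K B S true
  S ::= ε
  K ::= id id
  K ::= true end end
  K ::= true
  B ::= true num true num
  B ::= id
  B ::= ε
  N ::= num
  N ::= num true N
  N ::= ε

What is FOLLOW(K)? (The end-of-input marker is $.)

FIRST(K) = {id, true}
FIRST(B) = {ε, id, true}
FIRST(N) = {ε, num}
FIRST(S) = {ε, id, num, true}  (via N id, K B S true)
FOLLOW(S) includes $ since S is the start symbol.
FOLLOW(S): in S::=K B S true, S is followed by true with FIRST {true}. Thus FOLLOW(S) = {$, true}.
FOLLOW(K): in S::=K B S true, K is followed by B S true with FIRST {id, num, true}. Thus FOLLOW(K) = {id, num, true}.
FOLLOW(B): in S::=K B S true, B is followed by S true with FIRST {id, num, true}. Thus FOLLOW(B) = {id, num, true}.
FOLLOW(N): in S::=N id, N is followed by id with FIRST {id}; in N::=num true N, the suffix after N is empty (adds nothing new). Thus FOLLOW(N) = {id}.

{id, num, true}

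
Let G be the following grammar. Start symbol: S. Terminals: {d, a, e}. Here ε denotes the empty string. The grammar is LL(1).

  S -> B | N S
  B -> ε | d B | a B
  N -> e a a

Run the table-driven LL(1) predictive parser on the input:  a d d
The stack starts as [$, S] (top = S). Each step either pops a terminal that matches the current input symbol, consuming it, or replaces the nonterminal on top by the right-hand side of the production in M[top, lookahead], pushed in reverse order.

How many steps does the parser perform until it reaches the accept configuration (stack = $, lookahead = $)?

8

     Stack  Input    Action
  1  $ S    a d d $  expand S -> B
  2  $ B    a d d $  expand B -> a B
  3  $ B a  a d d $  match a
  4  $ B    d d $    expand B -> d B
  5  $ B d  d d $    match d
  6  $ B    d $      expand B -> d B
  7  $ B d  d $      match d
  8  $ B    $        expand B -> ε
Accept reached after 8 steps.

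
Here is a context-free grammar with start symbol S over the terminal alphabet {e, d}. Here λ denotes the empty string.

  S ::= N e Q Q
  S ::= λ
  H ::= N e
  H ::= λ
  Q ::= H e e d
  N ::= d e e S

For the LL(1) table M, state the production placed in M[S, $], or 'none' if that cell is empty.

FIRST(N) = {d}
FIRST(S) = {λ, d}  (via N e Q Q)
FIRST(H) = {λ, d}  (via N e)
FIRST(Q) = {d, e}  (via H e e d)
FOLLOW(S) includes $ since S is the start symbol.
FOLLOW(N): in S::=N e Q Q, N is followed by e Q Q with FIRST {e}; in H::=N e, N is followed by e with FIRST {e}. Thus FOLLOW(N) = {e}.
FOLLOW(S): in N::=d e e S, the suffix after S is empty, so FOLLOW(S) ⊇ FOLLOW(N) = {e}. Thus FOLLOW(S) = {$, e}.
For S ::= N e Q Q: FIRST(N e Q Q) = {d}, so it goes in M[S, t] for t ∈ {d}.
For S ::= λ: FIRST(λ) = {λ}, so it goes in M[S, t] for t ∈ {}; since λ ∈ FIRST, also for every t ∈ FOLLOW(S) = {$, e}.

S ::= λ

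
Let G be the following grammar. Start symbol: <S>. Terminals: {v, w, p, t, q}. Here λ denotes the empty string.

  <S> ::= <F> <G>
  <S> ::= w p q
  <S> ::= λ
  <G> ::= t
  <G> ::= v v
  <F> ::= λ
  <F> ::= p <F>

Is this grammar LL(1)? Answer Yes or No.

FIRST(<S>) = {λ, p, t, v, w}
FIRST(<G>) = {t, v}
FIRST(<F>) = {λ, p}
FOLLOW(<S>) = {$}
FOLLOW(<G>) = {$}
FOLLOW(<F>) = {t, v}
Each cell of M receives at most one production.

Yes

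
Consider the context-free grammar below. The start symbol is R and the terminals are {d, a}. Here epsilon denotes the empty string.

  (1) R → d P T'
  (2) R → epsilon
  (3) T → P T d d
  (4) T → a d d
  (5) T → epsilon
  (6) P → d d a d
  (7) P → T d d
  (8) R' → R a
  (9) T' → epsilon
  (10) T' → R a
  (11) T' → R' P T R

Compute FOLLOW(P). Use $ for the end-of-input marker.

FIRST(R): from R→d P T' we get {d}; from R→epsilon we get {epsilon}. So FIRST(R) = {epsilon, d}.
FIRST(R'): from R'→R a we get {a, d}. So FIRST(R') = {a, d}.
FIRST(T'): from T'→epsilon we get {epsilon}; from T'→R a we get {a, d}; from T'→R' P T R we get {a, d}. So FIRST(T') = {epsilon, a, d}.
FIRST(T): from T→P T d d we get {a, d}; from T→a d d we get {a}; from T→epsilon we get {epsilon}. So FIRST(T) = {epsilon, a, d}.
FIRST(P): from P→d d a d we get {d}; from P→T d d we get {a, d}. So FIRST(P) = {a, d}.
FOLLOW(R) includes $ since R is the start symbol.
FOLLOW(R'): in T'→R' P T R, R' is followed by P T R with FIRST {a, d}. Thus FOLLOW(R') = {a, d}.
FOLLOW(R): in R'→R a, R is followed by a with FIRST {a}; in T'→R a, R is followed by a with FIRST {a}; in T'→R' P T R, the suffix after R is empty, so FOLLOW(R) ⊇ FOLLOW(T') = {$, a}. Thus FOLLOW(R) = {$, a}.
FOLLOW(T'): in R→d P T', the suffix after T' is empty, so FOLLOW(T') ⊇ FOLLOW(R) = {$, a}. Thus FOLLOW(T') = {$, a}.
FOLLOW(T): in T→P T d d, T is followed by d d with FIRST {d}; in P→T d d, T is followed by d d with FIRST {d}; in T'→R' P T R, T is followed by R with FIRST {epsilon, d}; in T'→R' P T R, the suffix after T is nullable, so FOLLOW(T) ⊇ FOLLOW(T') = {$, a}. Thus FOLLOW(T) = {$, a, d}.
FOLLOW(P): in R→d P T', P is followed by T' with FIRST {epsilon, a, d}; in R→d P T', the suffix after P is nullable, so FOLLOW(P) ⊇ FOLLOW(R) = {$, a}; in T→P T d d, P is followed by T d d with FIRST {a, d}; in T'→R' P T R, P is followed by T R with FIRST {epsilon, a, d}; in T'→R' P T R, the suffix after P is nullable, so FOLLOW(P) ⊇ FOLLOW(T') = {$, a}. Thus FOLLOW(P) = {$, a, d}.

{$, a, d}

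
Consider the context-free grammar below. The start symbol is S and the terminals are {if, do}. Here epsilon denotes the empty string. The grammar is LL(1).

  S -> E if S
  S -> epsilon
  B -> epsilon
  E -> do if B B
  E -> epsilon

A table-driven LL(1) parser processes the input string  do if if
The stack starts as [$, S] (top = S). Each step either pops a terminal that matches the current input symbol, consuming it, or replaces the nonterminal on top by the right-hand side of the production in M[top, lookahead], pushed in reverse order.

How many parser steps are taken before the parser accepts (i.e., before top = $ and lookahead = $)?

8

     Stack             Input       Action
  1  $ S               do if if $  expand S -> E if S
  2  $ S if E          do if if $  expand E -> do if B B
  3  $ S if B B if do  do if if $  match do
  4  $ S if B B if     if if $     match if
  5  $ S if B B        if $        expand B -> epsilon
  6  $ S if B          if $        expand B -> epsilon
  7  $ S if            if $        match if
  8  $ S               $           expand S -> epsilon
Accept reached after 8 steps.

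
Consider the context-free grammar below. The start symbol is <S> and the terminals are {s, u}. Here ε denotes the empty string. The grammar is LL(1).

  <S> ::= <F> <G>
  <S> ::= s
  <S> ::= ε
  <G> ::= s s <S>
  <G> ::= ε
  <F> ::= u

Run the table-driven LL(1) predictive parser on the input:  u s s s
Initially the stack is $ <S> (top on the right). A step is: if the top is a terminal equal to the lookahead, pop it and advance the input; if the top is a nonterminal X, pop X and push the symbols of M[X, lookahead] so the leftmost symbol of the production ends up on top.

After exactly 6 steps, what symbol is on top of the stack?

     Stack      Input      Action
  1  $ <S>      u s s s $  expand <S> ::= <F> <G>
  2  $ <G> <F>  u s s s $  expand <F> ::= u
  3  $ <G> u    u s s s $  match u
  4  $ <G>      s s s $    expand <G> ::= s s <S>
  5  $ <S> s s  s s s $    match s
  6  $ <S> s    s s $      match s
Stack after step 6: $ <S> (top = <S>).

<S>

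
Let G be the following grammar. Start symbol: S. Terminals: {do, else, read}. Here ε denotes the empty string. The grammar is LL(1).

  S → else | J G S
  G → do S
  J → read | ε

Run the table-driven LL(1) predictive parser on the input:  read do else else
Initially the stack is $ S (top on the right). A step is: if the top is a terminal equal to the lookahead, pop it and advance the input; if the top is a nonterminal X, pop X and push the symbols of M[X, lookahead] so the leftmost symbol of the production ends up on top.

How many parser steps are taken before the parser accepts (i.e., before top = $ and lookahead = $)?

     Stack       Input                Action
  1  $ S         read do else else $  expand S → J G S
  2  $ S G J     read do else else $  expand J → read
  3  $ S G read  read do else else $  match read
  4  $ S G       do else else $       expand G → do S
  5  $ S S do    do else else $       match do
  6  $ S S       else else $          expand S → else
  7  $ S else    else else $          match else
  8  $ S         else $               expand S → else
  9  $ else      else $               match else
Accept reached after 9 steps.

9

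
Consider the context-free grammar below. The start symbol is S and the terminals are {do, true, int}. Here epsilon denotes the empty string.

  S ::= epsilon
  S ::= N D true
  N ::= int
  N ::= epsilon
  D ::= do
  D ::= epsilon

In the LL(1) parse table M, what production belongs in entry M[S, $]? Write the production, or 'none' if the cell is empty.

S ::= epsilon

FIRST(N) = {epsilon, int}
FIRST(D) = {epsilon, do}
FIRST(S) = {epsilon, do, int, true}  (via N D true)
FOLLOW(S) includes $ since S is the start symbol.
FOLLOW(S): S appears on no right-hand side. Thus FOLLOW(S) = {$}.
For S ::= epsilon: FIRST(epsilon) = {epsilon}, so it goes in M[S, t] for t ∈ {}; since epsilon ∈ FIRST, also for every t ∈ FOLLOW(S) = {$}.
For S ::= N D true: FIRST(N D true) = {do, int, true}, so it goes in M[S, t] for t ∈ {do, int, true}.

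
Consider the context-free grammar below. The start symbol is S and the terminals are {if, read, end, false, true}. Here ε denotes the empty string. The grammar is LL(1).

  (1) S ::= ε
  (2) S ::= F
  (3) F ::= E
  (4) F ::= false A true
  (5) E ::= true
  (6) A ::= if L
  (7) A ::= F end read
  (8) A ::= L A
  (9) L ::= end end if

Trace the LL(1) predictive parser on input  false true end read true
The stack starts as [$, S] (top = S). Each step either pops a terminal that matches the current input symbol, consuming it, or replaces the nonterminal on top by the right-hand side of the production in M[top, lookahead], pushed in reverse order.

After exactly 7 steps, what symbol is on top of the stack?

end

     Stack                 Input                       Action
  1  $ S                   false true end read true $  expand S ::= F
  2  $ F                   false true end read true $  expand F ::= false A true
  3  $ true A false        false true end read true $  match false
  4  $ true A              true end read true $        expand A ::= F end read
  5  $ true read end F     true end read true $        expand F ::= E
  6  $ true read end E     true end read true $        expand E ::= true
  7  $ true read end true  true end read true $        match true
Stack after step 7: $ true read end (top = end).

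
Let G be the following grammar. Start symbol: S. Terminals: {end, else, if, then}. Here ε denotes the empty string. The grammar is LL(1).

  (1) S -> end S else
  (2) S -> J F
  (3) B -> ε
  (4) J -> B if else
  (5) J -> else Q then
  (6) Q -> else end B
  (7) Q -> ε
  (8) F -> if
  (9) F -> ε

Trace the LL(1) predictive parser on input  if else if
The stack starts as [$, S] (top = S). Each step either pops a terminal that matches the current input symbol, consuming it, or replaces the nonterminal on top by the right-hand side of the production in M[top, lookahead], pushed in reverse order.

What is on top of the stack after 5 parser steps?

F

step 1: stack=$ S  input=if else if $  — expand S -> J F
step 2: stack=$ F J  input=if else if $  — expand J -> B if else
step 3: stack=$ F else if B  input=if else if $  — expand B -> ε
step 4: stack=$ F else if  input=if else if $  — match if
step 5: stack=$ F else  input=else if $  — match else
Stack after step 5: $ F (top = F).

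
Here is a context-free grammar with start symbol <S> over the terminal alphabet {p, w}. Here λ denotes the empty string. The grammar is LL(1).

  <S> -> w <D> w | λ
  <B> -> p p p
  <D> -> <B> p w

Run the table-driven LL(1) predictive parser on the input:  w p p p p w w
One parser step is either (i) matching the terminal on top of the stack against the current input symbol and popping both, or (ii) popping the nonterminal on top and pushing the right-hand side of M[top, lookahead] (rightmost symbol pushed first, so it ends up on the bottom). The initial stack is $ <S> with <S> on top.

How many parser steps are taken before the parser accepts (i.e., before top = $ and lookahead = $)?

step 1: stack=$ <S>  input=w p p p p w w $  — expand <S> -> w <D> w
step 2: stack=$ w <D> w  input=w p p p p w w $  — match w
step 3: stack=$ w <D>  input=p p p p w w $  — expand <D> -> <B> p w
step 4: stack=$ w w p <B>  input=p p p p w w $  — expand <B> -> p p p
step 5: stack=$ w w p p p p  input=p p p p w w $  — match p
step 6: stack=$ w w p p p  input=p p p w w $  — match p
step 7: stack=$ w w p p  input=p p w w $  — match p
step 8: stack=$ w w p  input=p w w $  — match p
step 9: stack=$ w w  input=w w $  — match w
step 10: stack=$ w  input=w $  — match w
Accept reached after 10 steps.

10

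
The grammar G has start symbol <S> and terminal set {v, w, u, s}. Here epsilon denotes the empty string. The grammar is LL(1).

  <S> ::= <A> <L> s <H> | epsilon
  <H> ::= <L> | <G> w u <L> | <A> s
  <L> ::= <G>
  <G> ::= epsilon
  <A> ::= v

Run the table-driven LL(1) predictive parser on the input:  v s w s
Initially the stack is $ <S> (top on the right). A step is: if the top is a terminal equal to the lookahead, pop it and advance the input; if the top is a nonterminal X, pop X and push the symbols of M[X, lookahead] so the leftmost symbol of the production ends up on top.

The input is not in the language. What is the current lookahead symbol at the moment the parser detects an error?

s

      Stack            Input      Action
   1  $ <S>            v s w s $  expand <S> ::= <A> <L> s <H>
   2  $ <H> s <L> <A>  v s w s $  expand <A> ::= v
   3  $ <H> s <L> v    v s w s $  match v
   4  $ <H> s <L>      s w s $    expand <L> ::= <G>
   5  $ <H> s <G>      s w s $    expand <G> ::= epsilon
   6  $ <H> s          s w s $    match s
   7  $ <H>            w s $      expand <H> ::= <G> w u <L>
   8  $ <L> u w <G>    w s $      expand <G> ::= epsilon
   9  $ <L> u w        w s $      match w
  10  $ <L> u          s $        error: top is terminal u but lookahead is s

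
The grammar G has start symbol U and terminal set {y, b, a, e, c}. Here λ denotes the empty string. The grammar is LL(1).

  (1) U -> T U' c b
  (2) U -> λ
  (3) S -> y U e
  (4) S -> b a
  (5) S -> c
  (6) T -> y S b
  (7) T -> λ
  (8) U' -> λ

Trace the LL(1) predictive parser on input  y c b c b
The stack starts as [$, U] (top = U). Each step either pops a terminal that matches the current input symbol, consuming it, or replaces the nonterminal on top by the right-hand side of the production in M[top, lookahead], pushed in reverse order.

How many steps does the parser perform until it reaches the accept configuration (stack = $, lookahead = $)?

step 1: stack=$ U  input=y c b c b $  — expand U -> T U' c b
step 2: stack=$ b c U' T  input=y c b c b $  — expand T -> y S b
step 3: stack=$ b c U' b S y  input=y c b c b $  — match y
step 4: stack=$ b c U' b S  input=c b c b $  — expand S -> c
step 5: stack=$ b c U' b c  input=c b c b $  — match c
step 6: stack=$ b c U' b  input=b c b $  — match b
step 7: stack=$ b c U'  input=c b $  — expand U' -> λ
step 8: stack=$ b c  input=c b $  — match c
step 9: stack=$ b  input=b $  — match b
Accept reached after 9 steps.

9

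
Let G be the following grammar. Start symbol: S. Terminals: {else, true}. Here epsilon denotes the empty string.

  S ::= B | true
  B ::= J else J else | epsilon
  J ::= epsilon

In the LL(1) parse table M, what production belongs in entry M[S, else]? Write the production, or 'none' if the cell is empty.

S ::= B

FIRST(J): from J::=epsilon we get {epsilon}. So FIRST(J) = {epsilon}.
FIRST(B): from B::=J else J else we get {else}; from B::=epsilon we get {epsilon}. So FIRST(B) = {epsilon, else}.
FIRST(S): from S::=B we get {epsilon, else}; from S::=true we get {true}. So FIRST(S) = {epsilon, else, true}.
FOLLOW(S) includes $ since S is the start symbol.
FOLLOW(S): S appears on no right-hand side. Thus FOLLOW(S) = {$}.
For S ::= B: FIRST(B) = {epsilon, else}, so it goes in M[S, t] for t ∈ {else}; since epsilon ∈ FIRST, also for every t ∈ FOLLOW(S) = {$}.
For S ::= true: FIRST(true) = {true}, so it goes in M[S, t] for t ∈ {true}.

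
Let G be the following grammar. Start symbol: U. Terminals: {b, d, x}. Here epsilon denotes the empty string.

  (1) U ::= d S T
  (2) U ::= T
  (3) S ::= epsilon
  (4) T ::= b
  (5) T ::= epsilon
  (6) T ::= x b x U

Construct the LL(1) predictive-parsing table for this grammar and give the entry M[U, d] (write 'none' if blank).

FIRST(S) = {epsilon}
FIRST(T) = {epsilon, b, x}
FIRST(U) = {epsilon, b, d, x}  (via T)
FOLLOW(U) includes $ since U is the start symbol.
FOLLOW(U): in T::=x b x U, the suffix after U is empty, so FOLLOW(U) ⊇ FOLLOW(T) = {$}. Thus FOLLOW(U) = {$}.
FOLLOW(T): in U::=d S T, the suffix after T is empty, so FOLLOW(T) ⊇ FOLLOW(U) = {$}; in U::=T, the suffix after T is empty, so FOLLOW(T) ⊇ FOLLOW(U) = {$}. Thus FOLLOW(T) = {$}.
For U ::= d S T: FIRST(d S T) = {d}, so it goes in M[U, t] for t ∈ {d}.
For U ::= T: FIRST(T) = {epsilon, b, x}, so it goes in M[U, t] for t ∈ {b, x}; since epsilon ∈ FIRST, also for every t ∈ FOLLOW(U) = {$}.

U ::= d S T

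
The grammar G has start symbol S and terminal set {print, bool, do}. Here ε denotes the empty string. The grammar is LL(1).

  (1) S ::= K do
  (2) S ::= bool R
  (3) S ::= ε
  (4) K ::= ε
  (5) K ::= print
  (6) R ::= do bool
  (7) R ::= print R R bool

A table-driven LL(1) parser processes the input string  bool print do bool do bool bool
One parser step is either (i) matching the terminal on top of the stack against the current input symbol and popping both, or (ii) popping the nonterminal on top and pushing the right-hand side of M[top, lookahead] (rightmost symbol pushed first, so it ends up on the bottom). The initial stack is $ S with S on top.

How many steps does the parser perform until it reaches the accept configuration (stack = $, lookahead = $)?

11

      Stack             Input                              Action
   1  $ S               bool print do bool do bool bool $  expand S ::= bool R
   2  $ R bool          bool print do bool do bool bool $  match bool
   3  $ R               print do bool do bool bool $       expand R ::= print R R bool
   4  $ bool R R print  print do bool do bool bool $       match print
   5  $ bool R R        do bool do bool bool $             expand R ::= do bool
   6  $ bool R bool do  do bool do bool bool $             match do
   7  $ bool R bool     bool do bool bool $                match bool
   8  $ bool R          do bool bool $                     expand R ::= do bool
   9  $ bool bool do    do bool bool $                     match do
  10  $ bool bool       bool bool $                        match bool
  11  $ bool            bool $                             match bool
Accept reached after 11 steps.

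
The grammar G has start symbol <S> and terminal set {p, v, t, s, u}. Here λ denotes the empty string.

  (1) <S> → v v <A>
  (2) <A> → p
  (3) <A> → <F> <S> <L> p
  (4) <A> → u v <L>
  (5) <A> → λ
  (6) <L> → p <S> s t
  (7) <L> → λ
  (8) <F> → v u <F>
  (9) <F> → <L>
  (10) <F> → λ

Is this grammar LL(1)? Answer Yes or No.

FIRST(<S>) = {v}
FIRST(<A>) = {λ, p, u, v}
FIRST(<L>) = {λ, p}
FIRST(<F>) = {λ, p, v}
FOLLOW(<S>) = {$, p, s}
FOLLOW(<A>) = {$, p, s}
FOLLOW(<L>) = {$, p, s, v}
FOLLOW(<F>) = {v}
Cell M[<A>, p] receives both <A> → p and <A> → <F> <S> <L> p and <A> → λ — the grammar is not LL(1).

No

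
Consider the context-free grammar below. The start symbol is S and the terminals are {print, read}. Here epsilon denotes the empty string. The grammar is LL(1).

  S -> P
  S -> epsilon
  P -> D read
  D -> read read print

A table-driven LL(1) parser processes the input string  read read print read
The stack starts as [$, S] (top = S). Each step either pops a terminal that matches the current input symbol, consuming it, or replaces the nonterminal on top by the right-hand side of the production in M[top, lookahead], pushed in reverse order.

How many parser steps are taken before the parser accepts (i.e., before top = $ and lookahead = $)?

     Stack                   Input                   Action
  1  $ S                     read read print read $  expand S -> P
  2  $ P                     read read print read $  expand P -> D read
  3  $ read D                read read print read $  expand D -> read read print
  4  $ read print read read  read read print read $  match read
  5  $ read print read       read print read $       match read
  6  $ read print            print read $            match print
  7  $ read                  read $                  match read
Accept reached after 7 steps.

7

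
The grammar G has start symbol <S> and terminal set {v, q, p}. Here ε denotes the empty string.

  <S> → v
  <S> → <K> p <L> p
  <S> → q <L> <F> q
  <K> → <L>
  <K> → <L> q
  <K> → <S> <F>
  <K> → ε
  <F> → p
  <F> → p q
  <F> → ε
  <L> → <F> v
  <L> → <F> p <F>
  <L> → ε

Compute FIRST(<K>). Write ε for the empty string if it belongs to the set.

{ε, p, q, v}

FIRST(<F>) = {ε, p}
FIRST(<L>) = {ε, p, v}  (via <F> v, <F> p <F>)
FIRST(<S>) = {p, q, v}  (via <K> p <L> p)
FIRST(<K>) = {ε, p, q, v}  (via <L>, <L> q, <S> <F>)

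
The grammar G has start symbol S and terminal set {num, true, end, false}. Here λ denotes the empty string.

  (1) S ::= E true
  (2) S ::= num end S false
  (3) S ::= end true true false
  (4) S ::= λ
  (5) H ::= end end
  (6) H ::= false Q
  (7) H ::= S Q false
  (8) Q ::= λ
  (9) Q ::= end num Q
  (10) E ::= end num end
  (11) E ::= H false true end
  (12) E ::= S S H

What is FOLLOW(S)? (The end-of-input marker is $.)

{$, end, false, num}

FIRST(Q): from Q::=λ we get {λ}; from Q::=end num Q we get {end}. So FIRST(Q) = {λ, end}.
FIRST(S): from S::=E true we get {end, false, num}; from S::=num end S false we get {num}; from S::=end true true false we get {end}; from S::=λ we get {λ}. So FIRST(S) = {λ, end, false, num}.
FIRST(H): from H::=end end we get {end}; from H::=false Q we get {false}; from H::=S Q false we get {end, false, num}. So FIRST(H) = {end, false, num}.
FIRST(E): from E::=end num end we get {end}; from E::=H false true end we get {end, false, num}; from E::=S S H we get {end, false, num}. So FIRST(E) = {end, false, num}.
FOLLOW(S) includes $ since S is the start symbol.
FOLLOW(S): in S::=num end S false, S is followed by false with FIRST {false}; in H::=S Q false, S is followed by Q false with FIRST {end, false}; in E::=S S H (occurrence 1), S is followed by S H with FIRST {end, false, num}; in E::=S S H (occurrence 2), S is followed by H with FIRST {end, false, num}. Thus FOLLOW(S) = {$, end, false, num}.
FOLLOW(E): in S::=E true, E is followed by true with FIRST {true}. Thus FOLLOW(E) = {true}.
FOLLOW(H): in E::=H false true end, H is followed by false true end with FIRST {false}; in E::=S S H, the suffix after H is empty, so FOLLOW(H) ⊇ FOLLOW(E) = {true}. Thus FOLLOW(H) = {false, true}.
FOLLOW(Q): in H::=false Q, the suffix after Q is empty, so FOLLOW(Q) ⊇ FOLLOW(H) = {false, true}; in H::=S Q false, Q is followed by false with FIRST {false}; in Q::=end num Q, the suffix after Q is empty (adds nothing new). Thus FOLLOW(Q) = {false, true}.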